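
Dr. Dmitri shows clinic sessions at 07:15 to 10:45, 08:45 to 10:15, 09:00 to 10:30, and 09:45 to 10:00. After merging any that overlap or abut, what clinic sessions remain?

08:45-10:15 overlaps/touches 07:15-10:45 → extend to 07:15-10:45.
09:00-10:30 overlaps/touches 07:15-10:45 → extend to 07:15-10:45.
09:45-10:00 overlaps/touches 07:15-10:45 → extend to 07:15-10:45.

07:15-10:45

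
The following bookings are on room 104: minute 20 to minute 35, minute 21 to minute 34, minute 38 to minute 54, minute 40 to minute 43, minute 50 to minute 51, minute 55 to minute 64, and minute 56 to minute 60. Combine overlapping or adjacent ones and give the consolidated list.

minute 20 to minute 35, minute 38 to minute 54, minute 55 to minute 64

minute 21 to minute 34 overlaps/touches minute 20 to minute 35 → extend to minute 20 to minute 35.
minute 38 to minute 54 is disjoint → start new block.
minute 40 to minute 43 overlaps/touches minute 38 to minute 54 → extend to minute 38 to minute 54.
minute 50 to minute 51 overlaps/touches minute 38 to minute 54 → extend to minute 38 to minute 54.
minute 55 to minute 64 is disjoint → start new block.
minute 56 to minute 60 overlaps/touches minute 55 to minute 64 → extend to minute 55 to minute 64.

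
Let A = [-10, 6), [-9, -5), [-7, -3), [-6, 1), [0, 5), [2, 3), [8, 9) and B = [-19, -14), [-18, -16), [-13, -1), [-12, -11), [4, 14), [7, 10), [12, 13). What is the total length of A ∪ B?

Merge the first list: [-10, 6), [8, 9).
Merge the second list: [-19, -14), [-13, -1), [4, 14).
A ∪ B = [-19, -14), [-13, 14).
Total: 5 + 27 = 32.

32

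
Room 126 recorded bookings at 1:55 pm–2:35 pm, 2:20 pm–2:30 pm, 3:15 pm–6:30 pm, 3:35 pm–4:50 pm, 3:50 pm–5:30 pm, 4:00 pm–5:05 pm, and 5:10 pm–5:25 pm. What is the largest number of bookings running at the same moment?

Sweep endpoints in order; track running count of active intervals.
Peak of 4 reached at 4:00 pm.

4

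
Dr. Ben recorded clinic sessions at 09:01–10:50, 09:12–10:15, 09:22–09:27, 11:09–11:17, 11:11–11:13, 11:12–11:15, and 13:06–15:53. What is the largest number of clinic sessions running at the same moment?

At 09:22, 3 of the intervals are simultaneously active.
No point has more.

3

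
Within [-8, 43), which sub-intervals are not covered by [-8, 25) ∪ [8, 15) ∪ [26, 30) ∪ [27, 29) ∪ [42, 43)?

[25, 26) ∪ [30, 42)

Covered (merged): [-8, 25), [26, 30), [42, 43).
Complement within [-8, 43): [25, 26), [30, 42).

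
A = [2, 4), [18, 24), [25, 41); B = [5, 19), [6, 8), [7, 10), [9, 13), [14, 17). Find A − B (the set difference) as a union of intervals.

[2, 4) ∪ [19, 24) ∪ [25, 41)

B, merged: [5, 19).
[2, 4): nothing removed.
[18, 24) \ B = [19, 24).
[25, 41): nothing removed.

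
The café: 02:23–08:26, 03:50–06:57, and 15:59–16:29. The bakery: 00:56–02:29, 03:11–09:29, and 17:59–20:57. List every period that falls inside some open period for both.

02:23-02:29, 03:11-08:26

First set merges to 02:23-08:26, 15:59-16:29.
02:23-08:26 overlaps B on 02:23-02:29, 03:11-08:26.
15:59-16:29 falls entirely outside B.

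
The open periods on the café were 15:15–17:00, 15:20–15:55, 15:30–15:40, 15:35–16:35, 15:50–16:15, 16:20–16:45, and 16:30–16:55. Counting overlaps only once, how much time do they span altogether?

Merged: 15:15–17:00.
Length: 1 h 45 min.

1 h 45 min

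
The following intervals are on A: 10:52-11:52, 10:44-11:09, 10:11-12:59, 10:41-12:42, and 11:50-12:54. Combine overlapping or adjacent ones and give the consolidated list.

Sort by start: 10:11–12:59, 10:41–12:42, 10:44–11:09, 10:52–11:52, 11:50–12:54.
10:41–12:42 overlaps/touches 10:11–12:59 → extend to 10:11–12:59.
10:44–11:09 overlaps/touches 10:11–12:59 → extend to 10:11–12:59.
10:52–11:52 overlaps/touches 10:11–12:59 → extend to 10:11–12:59.
11:50–12:54 overlaps/touches 10:11–12:59 → extend to 10:11–12:59.

10:11–12:59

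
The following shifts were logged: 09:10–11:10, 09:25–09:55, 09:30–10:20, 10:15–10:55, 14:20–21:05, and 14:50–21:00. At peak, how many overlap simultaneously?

3

Walk the sorted start/end points keeping a running depth.
The depth first hits 3 at 09:30.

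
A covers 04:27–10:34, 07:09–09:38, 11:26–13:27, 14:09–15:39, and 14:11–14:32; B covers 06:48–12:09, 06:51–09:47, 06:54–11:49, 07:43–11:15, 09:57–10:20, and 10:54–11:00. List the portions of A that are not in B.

04:27-06:48, 12:09-13:27, 14:09-15:39

Merge the first list: 04:27-10:34, 11:26-13:27, 14:09-15:39.
Merge the second list: 06:48-12:09.
04:27-10:34 with B removed leaves 04:27-06:48.
11:26-13:27 with B removed leaves 12:09-13:27.
14:09-15:39 is untouched.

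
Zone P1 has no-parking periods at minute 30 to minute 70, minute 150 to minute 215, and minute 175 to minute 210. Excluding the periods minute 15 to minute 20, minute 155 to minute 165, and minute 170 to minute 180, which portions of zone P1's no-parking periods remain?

minute 30 to minute 70, minute 150 to minute 155, minute 165 to minute 170, minute 180 to minute 215

Merge the first list: minute 30 to minute 70, minute 150 to minute 215.
minute 30 to minute 70 is untouched.
minute 150 to minute 215 with B removed leaves minute 150 to minute 155, minute 165 to minute 170, minute 180 to minute 215.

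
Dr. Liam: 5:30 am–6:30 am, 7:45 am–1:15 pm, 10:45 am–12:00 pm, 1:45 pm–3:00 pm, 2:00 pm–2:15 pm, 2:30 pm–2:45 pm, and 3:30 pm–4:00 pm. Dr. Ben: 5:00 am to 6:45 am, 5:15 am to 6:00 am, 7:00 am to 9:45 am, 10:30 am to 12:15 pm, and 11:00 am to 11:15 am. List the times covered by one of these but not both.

First set merges to 5:30 am-6:30 am, 7:45 am-1:15 pm, 1:45 pm-3:00 pm, 3:30 pm-4:00 pm.
Second set merges to 5:00 am-6:45 am, 7:00 am-9:45 am, 10:30 am-12:15 pm.
A but not B: 9:45 am-10:30 am, 12:15 pm-1:15 pm, 1:45 pm-3:00 pm, 3:30 pm-4:00 pm.
B but not A: 5:00 am-5:30 am, 6:30 am-6:45 am, 7:00 am-7:45 am.
Combining gives A △ B.

5:00 am-5:30 am, 6:30 am-6:45 am, 7:00 am-7:45 am, 9:45 am-10:30 am, 12:15 pm-1:15 pm, 1:45 pm-3:00 pm, 3:30 pm-4:00 pm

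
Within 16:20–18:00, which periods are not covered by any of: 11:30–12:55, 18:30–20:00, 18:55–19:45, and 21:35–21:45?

16:20–18:00

Covered (merged): 11:30–12:55, 18:30–20:00, 21:35–21:45.
Gaps within 16:20–18:00: 16:20–18:00.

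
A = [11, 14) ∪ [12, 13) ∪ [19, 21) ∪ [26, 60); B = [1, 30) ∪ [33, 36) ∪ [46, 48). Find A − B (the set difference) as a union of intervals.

A, merged: [11, 14), [19, 21), [26, 60).
[11, 14) lies entirely inside B → drops out.
[19, 21) lies entirely inside B → drops out.
[26, 60) with B removed leaves [30, 33), [36, 46), [48, 60).

[30, 33) ∪ [36, 46) ∪ [48, 60)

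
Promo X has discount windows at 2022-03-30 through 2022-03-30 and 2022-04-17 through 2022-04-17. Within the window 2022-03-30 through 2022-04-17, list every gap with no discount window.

The merged coverage is 2022-03-30 through 2022-03-30, 2022-04-17 through 2022-04-17.
Uncovered inside 2022-03-30 through 2022-04-17: 2022-03-31 through 2022-04-16.

2022-03-31 through 2022-04-16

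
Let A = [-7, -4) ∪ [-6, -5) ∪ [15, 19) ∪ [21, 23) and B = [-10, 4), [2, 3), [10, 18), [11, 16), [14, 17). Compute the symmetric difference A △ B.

[-10, -7) ∪ [-4, 4) ∪ [10, 15) ∪ [18, 19) ∪ [21, 23)

Merge the first list: [-7, -4), [15, 19), [21, 23).
Merge the second list: [-10, 4), [10, 18).
Only in the first: [18, 19), [21, 23).
Only in the second: [-10, -7), [-4, 4), [10, 15).
Together these are the periods covered by exactly one.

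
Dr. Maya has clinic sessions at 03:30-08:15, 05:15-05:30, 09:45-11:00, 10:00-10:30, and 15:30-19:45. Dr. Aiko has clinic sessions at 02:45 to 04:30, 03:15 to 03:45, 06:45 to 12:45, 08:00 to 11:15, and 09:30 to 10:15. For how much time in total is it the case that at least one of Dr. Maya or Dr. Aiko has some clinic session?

14 h 15 min

First set merges to 03:30–08:15, 09:45–11:00, 15:30–19:45.
Second set merges to 02:45–04:30, 06:45–12:45.
A ∪ B = 02:45–12:45, 15:30–19:45.
Total: 10 h + 4 h 15 min = 14 h 15 min.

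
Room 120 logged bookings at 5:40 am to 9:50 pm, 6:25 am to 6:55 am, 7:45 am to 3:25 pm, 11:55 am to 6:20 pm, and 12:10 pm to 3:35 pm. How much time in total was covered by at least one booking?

16 h 10 min

Merged: 5:40 am–9:50 pm.
Length: 16 h 10 min.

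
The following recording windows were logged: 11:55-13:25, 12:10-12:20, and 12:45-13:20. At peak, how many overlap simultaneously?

At 12:10, 2 of the intervals are simultaneously active.
No point has more.

2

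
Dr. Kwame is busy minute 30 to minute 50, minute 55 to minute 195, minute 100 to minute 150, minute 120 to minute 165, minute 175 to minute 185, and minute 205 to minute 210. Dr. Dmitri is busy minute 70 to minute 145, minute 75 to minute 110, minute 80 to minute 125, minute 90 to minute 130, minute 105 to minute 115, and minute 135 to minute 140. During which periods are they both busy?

First set merges to minute 30 to minute 50, minute 55 to minute 195, minute 205 to minute 210.
Second set merges to minute 70 to minute 145.
minute 30 to minute 50: no overlap with the second set.
minute 55 to minute 195 meets the second set on minute 70 to minute 145.
minute 205 to minute 210: no overlap with the second set.

minute 70 to minute 145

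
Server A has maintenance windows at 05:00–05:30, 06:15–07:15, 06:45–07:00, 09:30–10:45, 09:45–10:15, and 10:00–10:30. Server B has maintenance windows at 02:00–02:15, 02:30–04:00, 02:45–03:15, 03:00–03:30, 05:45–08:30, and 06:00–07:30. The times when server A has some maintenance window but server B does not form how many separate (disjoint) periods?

2

Merge the first list: 05:00-05:30, 06:15-07:15, 09:30-10:45.
Merge the second list: 02:00-02:15, 02:30-04:00, 05:45-08:30.
A \ B = 05:00-05:30, 09:30-10:45.
That is 2 disjoint pieces.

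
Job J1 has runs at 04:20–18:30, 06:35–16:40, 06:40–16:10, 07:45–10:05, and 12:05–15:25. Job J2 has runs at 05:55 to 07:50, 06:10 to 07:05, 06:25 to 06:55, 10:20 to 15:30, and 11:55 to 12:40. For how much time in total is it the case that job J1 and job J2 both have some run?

Merge the first list: 04:20–18:30.
Merge the second list: 05:55–07:50, 10:20–15:30.
A ∩ B = 05:55–07:50, 10:20–15:30.
Total: 1 h 55 min + 5 h 10 min = 7 h 5 min.

7 h 5 min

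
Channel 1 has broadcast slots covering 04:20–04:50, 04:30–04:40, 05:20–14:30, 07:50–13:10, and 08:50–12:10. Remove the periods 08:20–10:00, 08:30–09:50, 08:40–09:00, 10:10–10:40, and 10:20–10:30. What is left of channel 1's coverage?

First set merges to 04:20-04:50, 05:20-14:30.
Second set merges to 08:20-10:00, 10:10-10:40.
04:20-04:50 is untouched.
05:20-14:30 with B removed leaves 05:20-08:20, 10:00-10:10, 10:40-14:30.

04:20-04:50, 05:20-08:20, 10:00-10:10, 10:40-14:30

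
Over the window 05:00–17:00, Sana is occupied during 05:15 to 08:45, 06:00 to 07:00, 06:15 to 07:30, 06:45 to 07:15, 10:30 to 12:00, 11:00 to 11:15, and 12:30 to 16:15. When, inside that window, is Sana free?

After merging, the occupied span is 05:15-08:45, 10:30-12:00, 12:30-16:15.
Uncovered inside 05:00-17:00: 05:00-05:15, 08:45-10:30, 12:00-12:30, 16:15-17:00.

05:00-05:15, 08:45-10:30, 12:00-12:30, 16:15-17:00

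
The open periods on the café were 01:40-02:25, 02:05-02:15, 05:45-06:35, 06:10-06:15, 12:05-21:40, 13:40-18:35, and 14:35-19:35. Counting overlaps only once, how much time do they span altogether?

11 h 10 min

Merged: 01:40–02:25, 05:45–06:35, 12:05–21:40.
Lengths: 45 min + 50 min + 9 h 35 min = 11 h 10 min.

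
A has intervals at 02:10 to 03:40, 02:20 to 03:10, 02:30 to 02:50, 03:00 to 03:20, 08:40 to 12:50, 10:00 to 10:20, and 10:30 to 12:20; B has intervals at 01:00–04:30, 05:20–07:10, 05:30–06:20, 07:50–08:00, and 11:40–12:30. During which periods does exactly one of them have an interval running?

First set merges to 02:10–03:40, 08:40–12:50.
Second set merges to 01:00–04:30, 05:20–07:10, 07:50–08:00, 11:40–12:30.
A but not B: 08:40–11:40, 12:30–12:50.
B but not A: 01:00–02:10, 03:40–04:30, 05:20–07:10, 07:50–08:00.
Combining gives A △ B.

01:00–02:10, 03:40–04:30, 05:20–07:10, 07:50–08:00, 08:40–11:40, 12:30–12:50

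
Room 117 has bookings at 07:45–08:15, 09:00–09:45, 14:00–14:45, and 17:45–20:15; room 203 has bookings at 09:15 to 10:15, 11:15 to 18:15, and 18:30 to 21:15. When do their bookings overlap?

09:15-09:45, 14:00-14:45, 17:45-18:15, 18:30-20:15

07:45-08:15 meets no B interval.
09:00-09:45 ∩ B → 09:15-09:45.
14:00-14:45 ∩ B → 14:00-14:45.
17:45-20:15 ∩ B → 17:45-18:15, 18:30-20:15.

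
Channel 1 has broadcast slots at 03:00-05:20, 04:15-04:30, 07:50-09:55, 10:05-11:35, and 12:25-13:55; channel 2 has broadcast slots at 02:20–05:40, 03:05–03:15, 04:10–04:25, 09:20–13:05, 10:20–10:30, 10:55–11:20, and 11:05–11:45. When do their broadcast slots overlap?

First set merges to 03:00–05:20, 07:50–09:55, 10:05–11:35, 12:25–13:55.
Second set merges to 02:20–05:40, 09:20–13:05.
03:00–05:20 meets the second set on 03:00–05:20.
07:50–09:55 meets the second set on 09:20–09:55.
10:05–11:35 meets the second set on 10:05–11:35.
12:25–13:55 meets the second set on 12:25–13:05.

03:00–05:20, 09:20–09:55, 10:05–11:35, 12:25–13:05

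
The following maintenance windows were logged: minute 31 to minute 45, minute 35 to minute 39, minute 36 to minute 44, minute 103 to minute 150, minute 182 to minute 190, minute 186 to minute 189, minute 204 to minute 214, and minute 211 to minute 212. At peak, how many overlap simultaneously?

At minute 36, 3 of the intervals are simultaneously active.
No point has more.

3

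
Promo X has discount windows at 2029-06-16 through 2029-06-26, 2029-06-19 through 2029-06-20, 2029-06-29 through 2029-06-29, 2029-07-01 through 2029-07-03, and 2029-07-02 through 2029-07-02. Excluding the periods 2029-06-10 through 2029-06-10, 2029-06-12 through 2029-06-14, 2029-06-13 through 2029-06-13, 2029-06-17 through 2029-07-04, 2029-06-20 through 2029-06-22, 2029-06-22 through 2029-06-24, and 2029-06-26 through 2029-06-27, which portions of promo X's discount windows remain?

A, merged: 2029-06-16 through 2029-06-26, 2029-06-29 through 2029-06-29, 2029-07-01 through 2029-07-03.
B, merged: 2029-06-10 through 2029-06-10, 2029-06-12 through 2029-06-14, 2029-06-17 through 2029-07-04.
2029-06-16 through 2029-06-26 minus B → 2029-06-16 through 2029-06-16.
2029-06-29 through 2029-06-29: fully covered by B → removed.
2029-07-01 through 2029-07-03: fully covered by B → removed.

2029-06-16 through 2029-06-16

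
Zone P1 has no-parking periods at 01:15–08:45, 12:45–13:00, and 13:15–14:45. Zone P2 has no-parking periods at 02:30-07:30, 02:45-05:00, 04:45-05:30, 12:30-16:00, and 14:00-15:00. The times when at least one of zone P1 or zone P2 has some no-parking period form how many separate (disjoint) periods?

2

Merge the second list: 02:30-07:30, 12:30-16:00.
A ∪ B = 01:15-08:45, 12:30-16:00.
That is 2 disjoint pieces.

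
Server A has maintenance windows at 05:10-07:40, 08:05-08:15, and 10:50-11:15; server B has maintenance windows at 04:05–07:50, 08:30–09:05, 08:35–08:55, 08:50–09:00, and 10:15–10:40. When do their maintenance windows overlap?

05:10–07:40

Second set merges to 04:05–07:50, 08:30–09:05, 10:15–10:40.
05:10–07:40 meets the second set on 05:10–07:40.
08:05–08:15: no overlap with the second set.
10:50–11:15: no overlap with the second set.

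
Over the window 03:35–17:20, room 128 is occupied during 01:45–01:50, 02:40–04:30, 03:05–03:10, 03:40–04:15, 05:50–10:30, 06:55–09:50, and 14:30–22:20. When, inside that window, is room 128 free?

04:30–05:50, 10:30–14:30

After merging, the occupied span is 01:45–01:50, 02:40–04:30, 05:50–10:30, 14:30–22:20.
Complement within 03:35–17:20: 04:30–05:50, 10:30–14:30.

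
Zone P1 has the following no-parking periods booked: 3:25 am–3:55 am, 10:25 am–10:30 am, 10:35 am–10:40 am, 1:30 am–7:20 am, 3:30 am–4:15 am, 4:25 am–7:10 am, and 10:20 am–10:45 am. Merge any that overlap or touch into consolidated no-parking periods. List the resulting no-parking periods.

1:30 am-7:20 am, 10:20 am-10:45 am

Sort by start: 1:30 am-7:20 am, 3:25 am-3:55 am, 3:30 am-4:15 am, 4:25 am-7:10 am, 10:20 am-10:45 am, 10:25 am-10:30 am, 10:35 am-10:40 am.
3:25 am-3:55 am overlaps/touches 1:30 am-7:20 am → extend to 1:30 am-7:20 am.
3:30 am-4:15 am overlaps/touches 1:30 am-7:20 am → extend to 1:30 am-7:20 am.
4:25 am-7:10 am overlaps/touches 1:30 am-7:20 am → extend to 1:30 am-7:20 am.
10:20 am-10:45 am is disjoint → start new block.
10:25 am-10:30 am overlaps/touches 10:20 am-10:45 am → extend to 10:20 am-10:45 am.
10:35 am-10:40 am overlaps/touches 10:20 am-10:45 am → extend to 10:20 am-10:45 am.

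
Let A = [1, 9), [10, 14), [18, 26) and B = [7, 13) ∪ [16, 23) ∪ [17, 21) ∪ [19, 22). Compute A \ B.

[1, 7) ∪ [13, 14) ∪ [23, 26)

Merge the second list: [7, 13), [16, 23).
[1, 9) \ B = [1, 7).
[10, 14) \ B = [13, 14).
[18, 26) \ B = [23, 26).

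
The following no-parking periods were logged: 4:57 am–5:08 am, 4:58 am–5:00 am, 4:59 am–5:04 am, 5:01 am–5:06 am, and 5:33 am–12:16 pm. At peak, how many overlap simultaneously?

Walk the sorted start/end points keeping a running depth.
The depth first hits 3 at 4:59 am.

3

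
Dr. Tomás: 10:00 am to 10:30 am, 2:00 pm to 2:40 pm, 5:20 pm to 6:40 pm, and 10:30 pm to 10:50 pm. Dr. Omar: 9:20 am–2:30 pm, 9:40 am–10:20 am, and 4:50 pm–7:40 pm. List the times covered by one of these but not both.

Second set merges to 9:20 am–2:30 pm, 4:50 pm–7:40 pm.
A but not B: 2:30 pm–2:40 pm, 10:30 pm–10:50 pm.
B but not A: 9:20 am–10:00 am, 10:30 am–2:00 pm, 4:50 pm–5:20 pm, 6:40 pm–7:40 pm.
Combining gives A △ B.

9:20 am–10:00 am, 10:30 am–2:00 pm, 2:30 pm–2:40 pm, 4:50 pm–5:20 pm, 6:40 pm–7:40 pm, 10:30 pm–10:50 pm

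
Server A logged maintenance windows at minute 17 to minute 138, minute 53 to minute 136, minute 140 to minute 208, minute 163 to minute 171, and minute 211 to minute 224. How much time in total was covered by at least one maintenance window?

202 minutes

Merged: minute 17 to minute 138, minute 140 to minute 208, minute 211 to minute 224.
Lengths: 121 minutes + 68 minutes + 13 minutes = 202 minutes.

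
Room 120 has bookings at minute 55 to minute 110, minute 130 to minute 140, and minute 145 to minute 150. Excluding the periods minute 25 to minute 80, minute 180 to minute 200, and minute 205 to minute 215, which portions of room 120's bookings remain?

minute 55 to minute 110 \ B = minute 80 to minute 110.
minute 130 to minute 140: nothing removed.
minute 145 to minute 150: nothing removed.

minute 80 to minute 110, minute 130 to minute 140, minute 145 to minute 150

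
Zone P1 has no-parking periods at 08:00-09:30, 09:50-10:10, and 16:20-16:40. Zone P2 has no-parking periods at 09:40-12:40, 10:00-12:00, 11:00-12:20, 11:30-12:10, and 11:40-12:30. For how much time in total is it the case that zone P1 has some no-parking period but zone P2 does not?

1 h 50 min

Second set merges to 09:40–12:40.
A \ B = 08:00–09:30, 16:20–16:40.
Total: 1 h 30 min + 20 min = 1 h 50 min.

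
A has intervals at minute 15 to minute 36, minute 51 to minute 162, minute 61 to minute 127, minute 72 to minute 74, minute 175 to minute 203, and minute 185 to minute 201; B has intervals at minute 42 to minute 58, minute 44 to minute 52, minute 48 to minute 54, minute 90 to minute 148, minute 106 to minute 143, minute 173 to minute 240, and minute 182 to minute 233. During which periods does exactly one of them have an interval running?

A, merged: minute 15 to minute 36, minute 51 to minute 162, minute 175 to minute 203.
B, merged: minute 42 to minute 58, minute 90 to minute 148, minute 173 to minute 240.
A \ B = minute 15 to minute 36, minute 58 to minute 90, minute 148 to minute 162.
B \ A = minute 42 to minute 51, minute 173 to minute 175, minute 203 to minute 240.
Union of the two gives the symmetric difference.

minute 15 to minute 36, minute 42 to minute 51, minute 58 to minute 90, minute 148 to minute 162, minute 173 to minute 175, minute 203 to minute 240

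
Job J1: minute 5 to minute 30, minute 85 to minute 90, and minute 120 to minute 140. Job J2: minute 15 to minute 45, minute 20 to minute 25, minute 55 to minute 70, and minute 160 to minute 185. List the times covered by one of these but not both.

minute 5 to minute 15, minute 30 to minute 45, minute 55 to minute 70, minute 85 to minute 90, minute 120 to minute 140, minute 160 to minute 185

B, merged: minute 15 to minute 45, minute 55 to minute 70, minute 160 to minute 185.
A \ B = minute 5 to minute 15, minute 85 to minute 90, minute 120 to minute 140.
B \ A = minute 30 to minute 45, minute 55 to minute 70, minute 160 to minute 185.
Union of the two gives the symmetric difference.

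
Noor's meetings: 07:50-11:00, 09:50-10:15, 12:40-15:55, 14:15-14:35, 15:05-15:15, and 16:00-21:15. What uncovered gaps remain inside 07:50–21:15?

The merged coverage is 07:50–11:00, 12:40–15:55, 16:00–21:15.
Complement within 07:50–21:15: 11:00–12:40, 15:55–16:00.

11:00–12:40, 15:55–16:00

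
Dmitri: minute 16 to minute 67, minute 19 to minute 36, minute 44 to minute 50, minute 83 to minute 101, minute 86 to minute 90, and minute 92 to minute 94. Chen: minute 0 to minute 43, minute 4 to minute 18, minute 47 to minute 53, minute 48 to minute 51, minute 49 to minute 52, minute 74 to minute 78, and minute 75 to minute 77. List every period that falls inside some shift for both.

First set merges to minute 16 to minute 67, minute 83 to minute 101.
Second set merges to minute 0 to minute 43, minute 47 to minute 53, minute 74 to minute 78.
minute 16 to minute 67 meets the second set on minute 16 to minute 43, minute 47 to minute 53.
minute 83 to minute 101: no overlap with the second set.

minute 16 to minute 43, minute 47 to minute 53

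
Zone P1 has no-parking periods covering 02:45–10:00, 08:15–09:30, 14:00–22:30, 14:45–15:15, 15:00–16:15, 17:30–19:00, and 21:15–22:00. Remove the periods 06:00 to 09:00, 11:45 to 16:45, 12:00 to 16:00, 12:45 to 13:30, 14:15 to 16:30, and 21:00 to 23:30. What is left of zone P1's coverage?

02:45–06:00, 09:00–10:00, 16:45–21:00

A, merged: 02:45–10:00, 14:00–22:30.
B, merged: 06:00–09:00, 11:45–16:45, 21:00–23:30.
02:45–10:00 \ B = 02:45–06:00, 09:00–10:00.
14:00–22:30 \ B = 16:45–21:00.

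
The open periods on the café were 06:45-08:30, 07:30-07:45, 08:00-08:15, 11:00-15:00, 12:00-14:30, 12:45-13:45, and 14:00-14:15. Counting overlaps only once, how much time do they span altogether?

Merged: 06:45-08:30, 11:00-15:00.
Lengths: 1 h 45 min + 4 h = 5 h 45 min.

5 h 45 min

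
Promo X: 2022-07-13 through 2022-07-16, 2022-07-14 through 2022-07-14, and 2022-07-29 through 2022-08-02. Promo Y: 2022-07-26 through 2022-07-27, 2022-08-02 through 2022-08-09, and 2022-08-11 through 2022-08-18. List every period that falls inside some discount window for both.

First set merges to 2022-07-13 through 2022-07-16, 2022-07-29 through 2022-08-02.
2022-07-13 through 2022-07-16 falls entirely outside B.
2022-07-29 through 2022-08-02 overlaps B on 2022-08-02 through 2022-08-02.

2022-08-02 through 2022-08-02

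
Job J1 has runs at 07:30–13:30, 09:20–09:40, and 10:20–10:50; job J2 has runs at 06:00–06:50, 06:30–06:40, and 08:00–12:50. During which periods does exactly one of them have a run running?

A, merged: 07:30–13:30.
B, merged: 06:00–06:50, 08:00–12:50.
Only in the first: 07:30–08:00, 12:50–13:30.
Only in the second: 06:00–06:50.
Together these are the periods covered by exactly one.

06:00–06:50, 07:30–08:00, 12:50–13:30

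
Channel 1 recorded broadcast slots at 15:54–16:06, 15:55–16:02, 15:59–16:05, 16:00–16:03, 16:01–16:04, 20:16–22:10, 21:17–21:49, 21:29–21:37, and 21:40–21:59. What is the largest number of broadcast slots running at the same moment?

Sweep endpoints in order; track running count of active intervals.
Peak of 5 reached at 16:01.

5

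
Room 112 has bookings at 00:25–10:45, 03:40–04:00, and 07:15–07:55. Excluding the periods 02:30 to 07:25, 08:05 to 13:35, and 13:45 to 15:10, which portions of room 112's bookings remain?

Merge the first list: 00:25–10:45.
00:25–10:45 minus B → 00:25–02:30, 07:25–08:05.

00:25–02:30, 07:25–08:05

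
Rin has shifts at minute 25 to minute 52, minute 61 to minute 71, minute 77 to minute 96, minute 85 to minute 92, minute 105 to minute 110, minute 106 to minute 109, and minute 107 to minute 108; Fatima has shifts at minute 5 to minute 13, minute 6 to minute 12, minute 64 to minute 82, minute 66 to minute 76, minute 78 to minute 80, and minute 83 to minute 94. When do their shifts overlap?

minute 64 to minute 71, minute 77 to minute 82, minute 83 to minute 94

Merge the first list: minute 25 to minute 52, minute 61 to minute 71, minute 77 to minute 96, minute 105 to minute 110.
Merge the second list: minute 5 to minute 13, minute 64 to minute 82, minute 83 to minute 94.
minute 25 to minute 52: no overlap with the second set.
minute 61 to minute 71 meets the second set on minute 64 to minute 71.
minute 77 to minute 96 meets the second set on minute 77 to minute 82, minute 83 to minute 94.
minute 105 to minute 110: no overlap with the second set.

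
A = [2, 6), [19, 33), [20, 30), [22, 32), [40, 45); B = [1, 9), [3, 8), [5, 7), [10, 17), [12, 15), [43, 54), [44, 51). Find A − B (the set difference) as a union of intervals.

Merge the first list: [2, 6), [19, 33), [40, 45).
Merge the second list: [1, 9), [10, 17), [43, 54).
[2, 6) lies entirely inside B → drops out.
[19, 33) is untouched.
[40, 45) with B removed leaves [40, 43).

[19, 33) ∪ [40, 43)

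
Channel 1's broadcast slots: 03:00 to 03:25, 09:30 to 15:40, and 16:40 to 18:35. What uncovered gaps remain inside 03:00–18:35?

03:25–09:30, 15:40–16:40

After merging, the occupied span is 03:00–03:25, 09:30–15:40, 16:40–18:35.
Uncovered inside 03:00–18:35: 03:25–09:30, 15:40–16:40.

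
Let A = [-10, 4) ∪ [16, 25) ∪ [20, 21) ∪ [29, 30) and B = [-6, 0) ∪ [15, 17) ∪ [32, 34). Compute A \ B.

[-10, -6) ∪ [0, 4) ∪ [17, 25) ∪ [29, 30)

Merge the first list: [-10, 4), [16, 25), [29, 30).
[-10, 4) minus B → [-10, -6), [0, 4).
[16, 25) minus B → [17, 25).
[29, 30): no B overlap → unchanged.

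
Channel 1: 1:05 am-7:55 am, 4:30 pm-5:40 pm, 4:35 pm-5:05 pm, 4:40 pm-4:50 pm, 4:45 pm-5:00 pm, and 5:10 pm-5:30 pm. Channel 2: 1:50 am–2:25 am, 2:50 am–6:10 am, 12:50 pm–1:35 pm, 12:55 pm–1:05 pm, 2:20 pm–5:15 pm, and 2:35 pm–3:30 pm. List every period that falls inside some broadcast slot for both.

1:50 am-2:25 am, 2:50 am-6:10 am, 4:30 pm-5:15 pm

Merge the first list: 1:05 am-7:55 am, 4:30 pm-5:40 pm.
Merge the second list: 1:50 am-2:25 am, 2:50 am-6:10 am, 12:50 pm-1:35 pm, 2:20 pm-5:15 pm.
1:05 am-7:55 am meets the second set on 1:50 am-2:25 am, 2:50 am-6:10 am.
4:30 pm-5:40 pm meets the second set on 4:30 pm-5:15 pm.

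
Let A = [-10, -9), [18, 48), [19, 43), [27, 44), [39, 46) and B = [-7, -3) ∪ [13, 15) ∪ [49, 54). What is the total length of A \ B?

A, merged: [-10, -9), [18, 48).
A \ B = [-10, -9), [18, 48).
Total: 1 + 30 = 31.

31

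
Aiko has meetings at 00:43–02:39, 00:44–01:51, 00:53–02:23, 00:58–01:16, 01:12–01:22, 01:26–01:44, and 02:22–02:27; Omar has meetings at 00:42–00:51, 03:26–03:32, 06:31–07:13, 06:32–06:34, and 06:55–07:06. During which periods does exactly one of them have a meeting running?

00:42–00:43, 00:51–02:39, 03:26–03:32, 06:31–07:13

Merge the first list: 00:43–02:39.
Merge the second list: 00:42–00:51, 03:26–03:32, 06:31–07:13.
Only in the first: 00:51–02:39.
Only in the second: 00:42–00:43, 03:26–03:32, 06:31–07:13.
Together these are the periods covered by exactly one.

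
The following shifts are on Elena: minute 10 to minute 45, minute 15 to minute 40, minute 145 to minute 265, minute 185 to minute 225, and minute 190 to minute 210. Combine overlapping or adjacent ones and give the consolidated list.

minute 15 to minute 40 overlaps/touches minute 10 to minute 45 → extend to minute 10 to minute 45.
minute 145 to minute 265 is disjoint → start new block.
minute 185 to minute 225 overlaps/touches minute 145 to minute 265 → extend to minute 145 to minute 265.
minute 190 to minute 210 overlaps/touches minute 145 to minute 265 → extend to minute 145 to minute 265.

minute 10 to minute 45, minute 145 to minute 265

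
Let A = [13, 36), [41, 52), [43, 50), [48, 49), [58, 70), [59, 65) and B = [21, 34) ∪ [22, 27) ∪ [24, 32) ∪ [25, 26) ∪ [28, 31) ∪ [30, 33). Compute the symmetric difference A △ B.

[13, 21) ∪ [34, 36) ∪ [41, 52) ∪ [58, 70)

Merge the first list: [13, 36), [41, 52), [58, 70).
Merge the second list: [21, 34).
A \ B = [13, 21), [34, 36), [41, 52), [58, 70).
B \ A = none.
Union of the two gives the symmetric difference.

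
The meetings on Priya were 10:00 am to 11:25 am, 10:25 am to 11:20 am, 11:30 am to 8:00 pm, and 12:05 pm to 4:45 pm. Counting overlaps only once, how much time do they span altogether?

9 h 55 min

Merged: 10:00 am–11:25 am, 11:30 am–8:00 pm.
Lengths: 1 h 25 min + 8 h 30 min = 9 h 55 min.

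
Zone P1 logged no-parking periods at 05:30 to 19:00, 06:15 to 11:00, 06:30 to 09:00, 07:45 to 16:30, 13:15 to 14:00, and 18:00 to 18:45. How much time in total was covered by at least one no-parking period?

Merged: 05:30–19:00.
Length: 13 h 30 min.

13 h 30 min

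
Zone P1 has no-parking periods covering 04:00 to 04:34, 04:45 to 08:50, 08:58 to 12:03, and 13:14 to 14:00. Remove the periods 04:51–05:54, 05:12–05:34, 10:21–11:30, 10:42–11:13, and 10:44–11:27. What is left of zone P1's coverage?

04:00–04:34, 04:45–04:51, 05:54–08:50, 08:58–10:21, 11:30–12:03, 13:14–14:00

Second set merges to 04:51–05:54, 10:21–11:30.
04:00–04:34: no B overlap → unchanged.
04:45–08:50 minus B → 04:45–04:51, 05:54–08:50.
08:58–12:03 minus B → 08:58–10:21, 11:30–12:03.
13:14–14:00: no B overlap → unchanged.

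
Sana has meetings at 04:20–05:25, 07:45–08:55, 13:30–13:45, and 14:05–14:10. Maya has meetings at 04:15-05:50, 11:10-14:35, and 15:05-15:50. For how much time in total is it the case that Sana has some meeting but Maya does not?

A \ B = 07:45–08:55.
Total: 1 h 10 min.

1 h 10 min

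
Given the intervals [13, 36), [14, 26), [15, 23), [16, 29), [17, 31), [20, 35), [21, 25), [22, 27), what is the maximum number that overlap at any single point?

At 22, 8 of the intervals are simultaneously active.
No point has more.

8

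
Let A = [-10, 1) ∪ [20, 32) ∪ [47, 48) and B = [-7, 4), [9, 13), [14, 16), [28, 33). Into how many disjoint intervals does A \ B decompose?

3

A \ B = [-10, -7), [20, 28), [47, 48).
That is 3 disjoint pieces.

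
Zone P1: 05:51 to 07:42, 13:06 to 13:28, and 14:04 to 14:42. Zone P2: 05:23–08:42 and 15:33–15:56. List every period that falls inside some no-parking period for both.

05:51–07:42

05:51–07:42 ∩ B → 05:51–07:42.
13:06–13:28 meets no B interval.
14:04–14:42 meets no B interval.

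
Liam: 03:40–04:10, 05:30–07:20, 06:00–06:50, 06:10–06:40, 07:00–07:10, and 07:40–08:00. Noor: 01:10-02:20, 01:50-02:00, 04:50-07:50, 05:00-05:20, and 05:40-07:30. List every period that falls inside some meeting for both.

A, merged: 03:40-04:10, 05:30-07:20, 07:40-08:00.
B, merged: 01:10-02:20, 04:50-07:50.
03:40-04:10: no overlap with the second set.
05:30-07:20 meets the second set on 05:30-07:20.
07:40-08:00 meets the second set on 07:40-07:50.

05:30-07:20, 07:40-07:50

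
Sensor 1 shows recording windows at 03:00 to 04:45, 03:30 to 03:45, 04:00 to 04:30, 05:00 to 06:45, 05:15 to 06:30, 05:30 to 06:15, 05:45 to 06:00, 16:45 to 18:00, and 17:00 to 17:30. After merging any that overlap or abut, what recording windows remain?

03:00–04:45, 05:00–06:45, 16:45–18:00

03:30–03:45 overlaps/touches 03:00–04:45 → extend to 03:00–04:45.
04:00–04:30 overlaps/touches 03:00–04:45 → extend to 03:00–04:45.
05:00–06:45 is disjoint → start new block.
05:15–06:30 overlaps/touches 05:00–06:45 → extend to 05:00–06:45.
05:30–06:15 overlaps/touches 05:00–06:45 → extend to 05:00–06:45.
05:45–06:00 overlaps/touches 05:00–06:45 → extend to 05:00–06:45.
16:45–18:00 is disjoint → start new block.
17:00–17:30 overlaps/touches 16:45–18:00 → extend to 16:45–18:00.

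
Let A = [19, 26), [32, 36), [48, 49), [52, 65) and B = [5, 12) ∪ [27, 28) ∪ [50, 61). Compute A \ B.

[19, 26) is untouched.
[32, 36) is untouched.
[48, 49) is untouched.
[52, 65) with B removed leaves [61, 65).

[19, 26) ∪ [32, 36) ∪ [48, 49) ∪ [61, 65)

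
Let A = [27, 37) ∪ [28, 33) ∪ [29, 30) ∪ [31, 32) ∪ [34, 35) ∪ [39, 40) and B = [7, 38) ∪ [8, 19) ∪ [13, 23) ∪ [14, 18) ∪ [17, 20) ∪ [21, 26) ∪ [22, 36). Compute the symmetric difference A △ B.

[7, 27) ∪ [37, 38) ∪ [39, 40)

First set merges to [27, 37), [39, 40).
Second set merges to [7, 38).
A \ B = [39, 40).
B \ A = [7, 27), [37, 38).
Union of the two gives the symmetric difference.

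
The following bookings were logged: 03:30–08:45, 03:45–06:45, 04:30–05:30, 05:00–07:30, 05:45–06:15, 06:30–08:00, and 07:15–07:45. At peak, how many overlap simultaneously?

4

At 05:00, 4 of the intervals are simultaneously active.
No point has more.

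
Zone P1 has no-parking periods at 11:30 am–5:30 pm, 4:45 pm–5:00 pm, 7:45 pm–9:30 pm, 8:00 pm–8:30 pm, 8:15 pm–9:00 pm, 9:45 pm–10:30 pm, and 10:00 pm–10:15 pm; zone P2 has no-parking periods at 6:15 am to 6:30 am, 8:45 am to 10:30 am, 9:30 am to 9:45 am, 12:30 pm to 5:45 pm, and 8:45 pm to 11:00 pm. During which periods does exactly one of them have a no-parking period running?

6:15 am–6:30 am, 8:45 am–10:30 am, 11:30 am–12:30 pm, 5:30 pm–5:45 pm, 7:45 pm–8:45 pm, 9:30 pm–9:45 pm, 10:30 pm–11:00 pm

Merge the first list: 11:30 am–5:30 pm, 7:45 pm–9:30 pm, 9:45 pm–10:30 pm.
Merge the second list: 6:15 am–6:30 am, 8:45 am–10:30 am, 12:30 pm–5:45 pm, 8:45 pm–11:00 pm.
A but not B: 11:30 am–12:30 pm, 7:45 pm–8:45 pm.
B but not A: 6:15 am–6:30 am, 8:45 am–10:30 am, 5:30 pm–5:45 pm, 9:30 pm–9:45 pm, 10:30 pm–11:00 pm.
Combining gives A △ B.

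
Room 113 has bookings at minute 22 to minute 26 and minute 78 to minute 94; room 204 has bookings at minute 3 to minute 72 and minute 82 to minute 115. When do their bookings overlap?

minute 22 to minute 26, minute 82 to minute 94

minute 22 to minute 26 ∩ B → minute 22 to minute 26.
minute 78 to minute 94 ∩ B → minute 82 to minute 94.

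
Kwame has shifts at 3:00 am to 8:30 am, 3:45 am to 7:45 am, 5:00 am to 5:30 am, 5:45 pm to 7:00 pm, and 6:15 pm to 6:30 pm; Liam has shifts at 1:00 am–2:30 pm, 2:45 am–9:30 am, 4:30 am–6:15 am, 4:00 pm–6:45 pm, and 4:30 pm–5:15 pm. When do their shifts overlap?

3:00 am–8:30 am, 5:45 pm–6:45 pm

First set merges to 3:00 am–8:30 am, 5:45 pm–7:00 pm.
Second set merges to 1:00 am–2:30 pm, 4:00 pm–6:45 pm.
3:00 am–8:30 am meets the second set on 3:00 am–8:30 am.
5:45 pm–7:00 pm meets the second set on 5:45 pm–6:45 pm.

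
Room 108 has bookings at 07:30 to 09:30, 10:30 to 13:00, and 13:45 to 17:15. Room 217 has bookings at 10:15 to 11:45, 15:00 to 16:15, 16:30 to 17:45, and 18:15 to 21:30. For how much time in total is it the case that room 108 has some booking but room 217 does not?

4 h 45 min

A \ B = 07:30–09:30, 11:45–13:00, 13:45–15:00, 16:15–16:30.
Total: 2 h + 1 h 15 min + 1 h 15 min + 15 min = 4 h 45 min.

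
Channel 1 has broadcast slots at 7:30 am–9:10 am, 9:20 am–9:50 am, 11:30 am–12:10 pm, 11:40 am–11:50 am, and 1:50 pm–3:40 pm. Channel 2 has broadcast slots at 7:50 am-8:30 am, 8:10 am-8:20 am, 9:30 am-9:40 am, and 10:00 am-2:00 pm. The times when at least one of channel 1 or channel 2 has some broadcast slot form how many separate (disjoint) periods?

A, merged: 7:30 am–9:10 am, 9:20 am–9:50 am, 11:30 am–12:10 pm, 1:50 pm–3:40 pm.
B, merged: 7:50 am–8:30 am, 9:30 am–9:40 am, 10:00 am–2:00 pm.
A ∪ B = 7:30 am–9:10 am, 9:20 am–9:50 am, 10:00 am–3:40 pm.
That is 3 disjoint pieces.

3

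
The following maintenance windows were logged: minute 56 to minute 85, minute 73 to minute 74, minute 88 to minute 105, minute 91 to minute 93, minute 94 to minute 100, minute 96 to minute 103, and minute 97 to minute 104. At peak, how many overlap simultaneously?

Walk the sorted start/end points keeping a running depth.
The depth first hits 4 at minute 97.

4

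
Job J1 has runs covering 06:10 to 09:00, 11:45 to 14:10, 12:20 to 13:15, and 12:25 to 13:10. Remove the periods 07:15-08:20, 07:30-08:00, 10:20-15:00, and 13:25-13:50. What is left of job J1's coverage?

06:10–07:15, 08:20–09:00

Merge the first list: 06:10–09:00, 11:45–14:10.
Merge the second list: 07:15–08:20, 10:20–15:00.
06:10–09:00 minus B → 06:10–07:15, 08:20–09:00.
11:45–14:10: fully covered by B → removed.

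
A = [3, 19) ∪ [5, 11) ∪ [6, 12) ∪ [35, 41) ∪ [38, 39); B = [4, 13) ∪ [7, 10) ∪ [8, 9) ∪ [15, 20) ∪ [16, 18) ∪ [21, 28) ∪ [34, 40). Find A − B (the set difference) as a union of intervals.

[3, 4) ∪ [13, 15) ∪ [40, 41)

A, merged: [3, 19), [35, 41).
B, merged: [4, 13), [15, 20), [21, 28), [34, 40).
[3, 19) \ B = [3, 4), [13, 15).
[35, 41) \ B = [40, 41).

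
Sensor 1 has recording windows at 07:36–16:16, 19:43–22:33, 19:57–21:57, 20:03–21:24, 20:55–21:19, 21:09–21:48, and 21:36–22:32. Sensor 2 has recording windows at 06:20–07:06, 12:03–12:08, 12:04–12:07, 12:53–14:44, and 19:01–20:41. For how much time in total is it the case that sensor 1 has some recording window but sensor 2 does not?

A, merged: 07:36-16:16, 19:43-22:33.
B, merged: 06:20-07:06, 12:03-12:08, 12:53-14:44, 19:01-20:41.
A \ B = 07:36-12:03, 12:08-12:53, 14:44-16:16, 20:41-22:33.
Total: 4 h 27 min + 45 min + 1 h 32 min + 1 h 52 min = 8 h 36 min.

8 h 36 min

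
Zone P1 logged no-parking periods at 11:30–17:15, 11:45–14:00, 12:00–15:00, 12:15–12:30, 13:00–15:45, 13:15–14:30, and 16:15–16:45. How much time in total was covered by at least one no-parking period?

5 h 45 min

Merged: 11:30-17:15.
Length: 5 h 45 min.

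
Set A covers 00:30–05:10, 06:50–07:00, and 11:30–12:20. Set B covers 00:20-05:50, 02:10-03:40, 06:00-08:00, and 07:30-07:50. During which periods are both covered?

B, merged: 00:20-05:50, 06:00-08:00.
00:30-05:10 meets the second set on 00:30-05:10.
06:50-07:00 meets the second set on 06:50-07:00.
11:30-12:20: no overlap with the second set.

00:30-05:10, 06:50-07:00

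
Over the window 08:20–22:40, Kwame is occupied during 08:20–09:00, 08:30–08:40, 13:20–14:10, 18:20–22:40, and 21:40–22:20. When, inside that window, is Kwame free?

Covered (merged): 08:20–09:00, 13:20–14:10, 18:20–22:40.
Complement within 08:20–22:40: 09:00–13:20, 14:10–18:20.

09:00–13:20, 14:10–18:20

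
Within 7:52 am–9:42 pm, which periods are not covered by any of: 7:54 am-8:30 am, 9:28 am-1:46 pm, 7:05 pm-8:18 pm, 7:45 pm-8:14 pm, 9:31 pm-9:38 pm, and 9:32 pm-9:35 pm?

7:52 am-7:54 am, 8:30 am-9:28 am, 1:46 pm-7:05 pm, 8:18 pm-9:31 pm, 9:38 pm-9:42 pm

After merging, the occupied span is 7:54 am-8:30 am, 9:28 am-1:46 pm, 7:05 pm-8:18 pm, 9:31 pm-9:38 pm.
Complement within 7:52 am-9:42 pm: 7:52 am-7:54 am, 8:30 am-9:28 am, 1:46 pm-7:05 pm, 8:18 pm-9:31 pm, 9:38 pm-9:42 pm.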